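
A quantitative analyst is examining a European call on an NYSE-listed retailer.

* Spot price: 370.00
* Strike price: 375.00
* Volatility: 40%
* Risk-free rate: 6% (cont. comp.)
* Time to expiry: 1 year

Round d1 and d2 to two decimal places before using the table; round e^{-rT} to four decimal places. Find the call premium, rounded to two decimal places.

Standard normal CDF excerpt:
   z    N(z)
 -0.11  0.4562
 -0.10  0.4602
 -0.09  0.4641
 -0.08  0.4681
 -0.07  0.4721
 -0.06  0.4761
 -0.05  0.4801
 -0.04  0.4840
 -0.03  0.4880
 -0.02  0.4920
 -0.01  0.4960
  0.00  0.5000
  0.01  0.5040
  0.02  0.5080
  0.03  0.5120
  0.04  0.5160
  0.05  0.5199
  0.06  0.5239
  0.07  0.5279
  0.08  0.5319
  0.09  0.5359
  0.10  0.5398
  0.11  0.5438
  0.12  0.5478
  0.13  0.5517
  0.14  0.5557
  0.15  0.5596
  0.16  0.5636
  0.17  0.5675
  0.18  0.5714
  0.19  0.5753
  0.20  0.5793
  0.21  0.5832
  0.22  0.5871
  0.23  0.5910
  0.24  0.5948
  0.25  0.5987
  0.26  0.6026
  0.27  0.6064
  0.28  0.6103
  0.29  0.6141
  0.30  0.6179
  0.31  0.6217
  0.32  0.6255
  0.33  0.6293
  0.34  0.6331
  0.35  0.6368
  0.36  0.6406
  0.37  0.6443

66.11

σ√T = 0.4 × 1.0000 = 0.4000
d₁ = [ln(370/375) + (0.06 + 0.4²/2)·1] / 0.4000 = [-0.0134 + 0.1400] / 0.4000 = 0.3164 ≈ 0.32
d₂ = d₁ − σ√T = 0.3164 − 0.4000 = -0.0836 ≈ -0.08
e^(−rT) = e^(−0.06·1) = 0.9418
C = 370·N(0.32) − 375·0.9418·N(-0.08) = 370·0.6255 − 375·0.9418·0.4681 = 231.4350 − 165.3212 = 66.1138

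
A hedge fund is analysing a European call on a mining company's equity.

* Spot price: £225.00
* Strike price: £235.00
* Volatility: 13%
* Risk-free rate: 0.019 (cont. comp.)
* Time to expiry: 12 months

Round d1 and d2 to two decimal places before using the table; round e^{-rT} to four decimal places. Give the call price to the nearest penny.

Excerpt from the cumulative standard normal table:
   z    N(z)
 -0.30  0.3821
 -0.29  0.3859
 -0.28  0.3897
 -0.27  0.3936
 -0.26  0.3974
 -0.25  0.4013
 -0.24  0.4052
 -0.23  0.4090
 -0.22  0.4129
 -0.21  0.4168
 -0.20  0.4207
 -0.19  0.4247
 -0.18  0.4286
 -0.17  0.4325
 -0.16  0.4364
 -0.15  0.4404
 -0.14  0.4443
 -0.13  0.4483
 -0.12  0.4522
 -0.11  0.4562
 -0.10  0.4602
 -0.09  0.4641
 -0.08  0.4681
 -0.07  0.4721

T = 1;  σ√T = 0.1300
ln(S/K) + (r + σ²/2)T = ln(225/235) + (0.019 + 0.13²/2)·1 = -0.0435 + 0.0275 = -0.0160
d₁ = -0.0160 / 0.1300 = -0.1233 which rounds to -0.12
d₂ = d₁ − σ√T = -0.1233 − 0.1300 = -0.2533 which rounds to -0.25
e^(−rT) = e^(−0.019·1) = 0.9812
N(d₁) = N(-0.12) = 0.4522;  N(d₂) = N(-0.25) = 0.4013
C = 225·0.4522 − 235·0.9812·0.4013 = 101.7450 − 92.5326 = 9.2124

£9.21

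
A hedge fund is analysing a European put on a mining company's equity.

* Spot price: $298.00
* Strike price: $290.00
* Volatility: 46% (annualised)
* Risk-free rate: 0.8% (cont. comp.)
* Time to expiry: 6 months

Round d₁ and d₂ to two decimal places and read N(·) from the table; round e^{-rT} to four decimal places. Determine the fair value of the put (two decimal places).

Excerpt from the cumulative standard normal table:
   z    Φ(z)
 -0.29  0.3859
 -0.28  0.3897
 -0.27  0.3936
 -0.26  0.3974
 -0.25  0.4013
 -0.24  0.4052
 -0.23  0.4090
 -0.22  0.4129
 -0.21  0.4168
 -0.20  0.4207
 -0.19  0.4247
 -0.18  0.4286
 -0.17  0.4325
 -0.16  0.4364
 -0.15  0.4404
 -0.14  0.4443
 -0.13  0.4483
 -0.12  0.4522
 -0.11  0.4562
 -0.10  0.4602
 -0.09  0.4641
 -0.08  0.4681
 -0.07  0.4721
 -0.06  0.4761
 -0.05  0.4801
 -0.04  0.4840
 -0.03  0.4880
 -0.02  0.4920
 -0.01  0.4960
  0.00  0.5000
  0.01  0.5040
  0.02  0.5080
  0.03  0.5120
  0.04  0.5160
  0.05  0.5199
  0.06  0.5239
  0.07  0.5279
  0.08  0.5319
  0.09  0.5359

σ√T = 0.46·√0.5 = 0.3253
ln(S/K) + (r + σ²/2)T = ln(298/290) + (0.008 + 0.46²/2)·0.5 = 0.0272 + 0.0569 = 0.0841
d₁ = 0.0841 / 0.3253 = 0.2586 ⇒ 0.26
d₂ = d₁ − σ√T = 0.2586 − 0.3253 = -0.0667 ⇒ -0.07
e^(−rT) = e^(−0.008·0.5) = 0.9960
N(−d₂) = N(0.07) = 0.5279;  N(−d₁) = N(-0.26) = 0.3974
P = 290·0.9960·0.5279 − 298·0.3974 = 152.4786 − 118.4252 = 34.0534

$34.05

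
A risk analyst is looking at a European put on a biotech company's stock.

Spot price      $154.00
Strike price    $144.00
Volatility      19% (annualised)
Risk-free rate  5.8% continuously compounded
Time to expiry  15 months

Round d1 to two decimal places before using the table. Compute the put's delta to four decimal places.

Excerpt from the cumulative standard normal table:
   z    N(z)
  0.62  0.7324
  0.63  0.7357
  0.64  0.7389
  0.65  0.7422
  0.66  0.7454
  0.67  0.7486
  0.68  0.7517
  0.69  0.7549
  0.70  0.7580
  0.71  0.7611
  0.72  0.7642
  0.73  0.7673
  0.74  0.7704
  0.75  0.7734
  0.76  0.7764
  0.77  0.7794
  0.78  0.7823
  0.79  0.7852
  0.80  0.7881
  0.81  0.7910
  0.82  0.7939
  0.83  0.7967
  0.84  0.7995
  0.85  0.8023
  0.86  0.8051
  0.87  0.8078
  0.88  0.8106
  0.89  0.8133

-0.2236

σ√T = 0.19 × 1.1180 = 0.2124
d₁ = [ln(154/144) + (0.058 + 0.19²/2)·1.25] / 0.2124 = [0.0671 + 0.0951] / 0.2124 = 0.7636 → 0.76
N(d₁) = N(0.76) = 0.7764
Δ_put = N(d₁) − 1 = 0.7764 − 1 = -0.2236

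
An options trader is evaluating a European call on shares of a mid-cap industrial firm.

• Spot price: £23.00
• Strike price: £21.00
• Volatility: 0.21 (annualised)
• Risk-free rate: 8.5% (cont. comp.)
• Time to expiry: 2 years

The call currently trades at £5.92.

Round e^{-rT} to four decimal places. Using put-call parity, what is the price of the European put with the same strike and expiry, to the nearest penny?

e^(−rT) = e^(−0.085·2) = 0.8437
Put-call parity: C − P = S − K·e^(−rT) = 23 − 21·0.8437 = 23 − 17.7177 = 5.2823
P = C − (C − P) = 5.92 − (5.2823) = 0.6377

£0.64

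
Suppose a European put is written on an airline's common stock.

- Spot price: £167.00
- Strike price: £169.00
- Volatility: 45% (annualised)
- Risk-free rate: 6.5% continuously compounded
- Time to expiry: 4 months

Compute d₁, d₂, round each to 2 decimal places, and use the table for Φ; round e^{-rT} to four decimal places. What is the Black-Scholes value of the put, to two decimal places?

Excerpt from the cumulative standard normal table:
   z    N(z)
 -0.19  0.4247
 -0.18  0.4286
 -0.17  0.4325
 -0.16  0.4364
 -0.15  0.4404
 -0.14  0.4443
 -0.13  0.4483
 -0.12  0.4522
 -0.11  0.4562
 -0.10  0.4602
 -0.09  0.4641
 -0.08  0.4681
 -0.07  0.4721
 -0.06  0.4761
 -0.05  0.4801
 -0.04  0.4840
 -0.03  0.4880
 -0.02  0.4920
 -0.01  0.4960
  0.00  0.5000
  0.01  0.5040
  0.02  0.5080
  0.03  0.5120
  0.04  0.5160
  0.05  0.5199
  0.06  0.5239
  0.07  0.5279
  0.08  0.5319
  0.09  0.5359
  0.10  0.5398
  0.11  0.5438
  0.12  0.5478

T = 0.3333;  σ√T = 0.2598
d₁ = [ln(167/169) + (0.065 + 0.45²/2)·0.3333] / 0.2598 = [-0.0119 + 0.0554] / 0.2598 = 0.1675 ⇒ 0.17
d₂ = d₁ − σ√T = 0.1675 − 0.2598 = -0.0923 ⇒ -0.09
e^(−rT) = e^(−0.065·0.3333) = 0.9786
N(−d₂) = N(0.09) = 0.5359;  N(−d₁) = N(-0.17) = 0.4325
P = 169·0.9786·0.5359 − 167·0.4325 = 88.6290 − 72.2275 = 16.4015

£16.40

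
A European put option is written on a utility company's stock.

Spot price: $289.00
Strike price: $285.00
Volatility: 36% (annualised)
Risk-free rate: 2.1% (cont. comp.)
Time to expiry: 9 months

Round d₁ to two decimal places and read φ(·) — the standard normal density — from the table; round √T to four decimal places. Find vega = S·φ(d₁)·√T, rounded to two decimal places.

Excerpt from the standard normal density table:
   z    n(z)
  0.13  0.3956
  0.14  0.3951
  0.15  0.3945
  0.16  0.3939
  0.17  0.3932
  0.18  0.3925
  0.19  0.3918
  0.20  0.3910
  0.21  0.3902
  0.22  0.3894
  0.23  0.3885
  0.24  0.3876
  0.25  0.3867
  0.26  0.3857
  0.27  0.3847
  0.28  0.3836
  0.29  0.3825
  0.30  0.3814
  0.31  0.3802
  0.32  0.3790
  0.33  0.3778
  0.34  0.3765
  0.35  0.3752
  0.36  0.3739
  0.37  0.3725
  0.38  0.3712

T = 0.75;  σ√T = 0.3118
ln(S/K) + (r + σ²/2)T = ln(289/285) + (0.021 + 0.36²/2)·0.75 = 0.0139 + 0.0644 = 0.0783
d₁ = 0.0783 / 0.3118 = 0.2511 which rounds to 0.25
√T = √0.75 = 0.8660
φ(d₁) = φ(0.25) = 0.3867
vega = S·φ(d₁)·√T = 289·0.3867·0.8660 = 96.7810

96.78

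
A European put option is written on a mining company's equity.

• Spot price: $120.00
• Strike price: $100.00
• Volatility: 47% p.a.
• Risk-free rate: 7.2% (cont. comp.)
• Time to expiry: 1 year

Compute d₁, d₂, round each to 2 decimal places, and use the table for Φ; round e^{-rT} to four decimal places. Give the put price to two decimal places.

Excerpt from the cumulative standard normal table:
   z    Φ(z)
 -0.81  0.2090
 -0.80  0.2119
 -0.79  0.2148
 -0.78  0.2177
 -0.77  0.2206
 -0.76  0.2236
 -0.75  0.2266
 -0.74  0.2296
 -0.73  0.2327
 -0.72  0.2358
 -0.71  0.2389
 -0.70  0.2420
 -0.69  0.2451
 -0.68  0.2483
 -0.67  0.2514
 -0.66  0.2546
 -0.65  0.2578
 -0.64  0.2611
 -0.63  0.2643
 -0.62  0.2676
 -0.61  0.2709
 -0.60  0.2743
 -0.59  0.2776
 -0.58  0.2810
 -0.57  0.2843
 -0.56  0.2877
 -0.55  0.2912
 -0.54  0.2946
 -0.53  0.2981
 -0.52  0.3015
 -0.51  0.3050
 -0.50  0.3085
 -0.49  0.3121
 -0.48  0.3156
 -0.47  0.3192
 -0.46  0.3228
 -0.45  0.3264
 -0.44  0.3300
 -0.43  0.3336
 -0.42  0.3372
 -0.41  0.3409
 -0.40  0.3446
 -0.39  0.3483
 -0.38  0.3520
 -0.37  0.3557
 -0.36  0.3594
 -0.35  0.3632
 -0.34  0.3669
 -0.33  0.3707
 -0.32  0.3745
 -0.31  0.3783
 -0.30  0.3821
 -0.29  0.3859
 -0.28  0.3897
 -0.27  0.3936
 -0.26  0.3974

σ√T = 0.47 × 1.0000 = 0.4700
d₁ = [ln(120/100) + (0.072 + ½·0.47²)·1] / (σ√T) = (0.1823 + 0.1825) / 0.4700 = 0.7761 ≈ 0.78
d₂ = 0.7761 − 0.4700 = 0.3061 ≈ 0.31
exp(−rT) = exp(−0.072·1) = 0.9305
N(−d₂) = N(-0.31) = 0.3783;  N(−d₁) = N(-0.78) = 0.2177
P = 100·0.9305·0.3783 − 120·0.2177 = 35.2008 − 26.1240 = 9.0768

$9.08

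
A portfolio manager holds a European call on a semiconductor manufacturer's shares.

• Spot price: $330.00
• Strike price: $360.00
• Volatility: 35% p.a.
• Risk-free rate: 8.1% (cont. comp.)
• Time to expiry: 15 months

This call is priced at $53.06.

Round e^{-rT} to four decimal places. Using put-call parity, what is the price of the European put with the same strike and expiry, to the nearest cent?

e^(−rT) = e^(−0.081·1.25) = 0.9037
Put-call parity: C − P = S − K·e^(−rT) = 330 − 360·0.9037 = 330 − 325.3320 = 4.6680
P = C − (C − P) = 53.06 − (4.6680) = 48.3920

$48.39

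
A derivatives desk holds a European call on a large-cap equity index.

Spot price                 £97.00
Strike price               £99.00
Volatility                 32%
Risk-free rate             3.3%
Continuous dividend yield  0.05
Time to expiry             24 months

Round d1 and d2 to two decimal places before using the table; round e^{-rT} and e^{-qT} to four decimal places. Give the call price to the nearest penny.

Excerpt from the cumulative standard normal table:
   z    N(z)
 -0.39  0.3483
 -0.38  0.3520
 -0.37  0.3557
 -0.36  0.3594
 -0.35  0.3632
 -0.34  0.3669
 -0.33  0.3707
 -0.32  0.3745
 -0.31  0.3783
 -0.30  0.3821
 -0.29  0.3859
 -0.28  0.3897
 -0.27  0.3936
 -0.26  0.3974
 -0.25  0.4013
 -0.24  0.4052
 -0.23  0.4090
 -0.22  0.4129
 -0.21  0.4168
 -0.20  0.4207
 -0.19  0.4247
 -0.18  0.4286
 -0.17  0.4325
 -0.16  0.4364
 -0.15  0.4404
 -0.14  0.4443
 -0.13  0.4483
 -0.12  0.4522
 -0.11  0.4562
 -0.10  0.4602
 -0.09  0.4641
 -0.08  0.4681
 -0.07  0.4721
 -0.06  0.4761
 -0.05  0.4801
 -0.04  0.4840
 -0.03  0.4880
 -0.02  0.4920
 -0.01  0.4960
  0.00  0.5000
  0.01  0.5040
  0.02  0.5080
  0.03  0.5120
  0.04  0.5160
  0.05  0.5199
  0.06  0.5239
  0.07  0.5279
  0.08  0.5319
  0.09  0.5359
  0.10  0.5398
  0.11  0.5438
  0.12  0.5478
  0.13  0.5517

σ√T = 0.32·√2 = 0.4525
ln(S/K) + (r − q + σ²/2)T = ln(97/99) + (0.033 − 0.05 + 0.32²/2)·2 = -0.0204 + 0.0684 = 0.0480
d₁ = 0.0480 / 0.4525 = 0.1060 → 0.11
d₂ = d₁ − σ√T = 0.1060 − 0.4525 = -0.3465 → -0.35
e^(−qT) = e^(−0.05·2) = 0.9048;  e^(−rT) = e^(−0.033·2) = 0.9361
N(d₁) = N(0.11) = 0.5438;  N(d₂) = N(-0.35) = 0.3632
C = 97·0.9048·0.5438 − 99·0.9361·0.3632 = 47.7269 − 33.6592 = 14.0678

£14.07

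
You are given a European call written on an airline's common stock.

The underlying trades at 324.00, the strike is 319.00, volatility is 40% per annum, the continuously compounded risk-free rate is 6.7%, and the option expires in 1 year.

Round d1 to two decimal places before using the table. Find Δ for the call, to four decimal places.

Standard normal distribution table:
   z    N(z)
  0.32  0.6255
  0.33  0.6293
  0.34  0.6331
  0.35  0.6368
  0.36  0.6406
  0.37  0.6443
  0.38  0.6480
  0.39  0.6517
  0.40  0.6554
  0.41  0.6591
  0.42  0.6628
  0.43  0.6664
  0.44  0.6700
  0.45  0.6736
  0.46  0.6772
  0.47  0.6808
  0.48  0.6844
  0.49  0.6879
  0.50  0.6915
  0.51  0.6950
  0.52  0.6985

σ√T = 0.4 × 1.0000 = 0.4000
d₁ = [ln(324/319) + (0.067 + 0.4²/2)·1] / 0.4000 = [0.0156 + 0.1470] / 0.4000 = 0.4064 which rounds to 0.41
N(d₁) = N(0.41) = 0.6591
Δ_call = N(d₁) = 0.6591

0.6591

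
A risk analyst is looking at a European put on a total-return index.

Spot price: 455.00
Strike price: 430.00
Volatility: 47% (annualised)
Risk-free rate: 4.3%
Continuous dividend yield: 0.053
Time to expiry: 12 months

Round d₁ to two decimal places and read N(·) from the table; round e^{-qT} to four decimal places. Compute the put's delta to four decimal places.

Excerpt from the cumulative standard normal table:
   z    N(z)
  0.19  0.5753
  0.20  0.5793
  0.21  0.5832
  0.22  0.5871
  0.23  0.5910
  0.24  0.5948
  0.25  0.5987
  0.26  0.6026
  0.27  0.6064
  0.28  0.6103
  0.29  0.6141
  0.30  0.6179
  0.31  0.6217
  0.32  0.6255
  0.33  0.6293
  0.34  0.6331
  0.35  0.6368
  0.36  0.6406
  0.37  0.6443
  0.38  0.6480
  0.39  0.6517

σ√T = 0.47·√1 = 0.4700
d₁ = [ln(455/430) + (0.043 − 0.053 + 0.47²/2)·1] / 0.4700 = [0.0565 + 0.1004] / 0.4700 = 0.3340 ≈ 0.33
N(d₁) = N(0.33) = 0.6293
Δ_put = e^(−qT)·(N(d₁) − 1) = 0.9484·(0.6293 − 1) = -0.3516

-0.3516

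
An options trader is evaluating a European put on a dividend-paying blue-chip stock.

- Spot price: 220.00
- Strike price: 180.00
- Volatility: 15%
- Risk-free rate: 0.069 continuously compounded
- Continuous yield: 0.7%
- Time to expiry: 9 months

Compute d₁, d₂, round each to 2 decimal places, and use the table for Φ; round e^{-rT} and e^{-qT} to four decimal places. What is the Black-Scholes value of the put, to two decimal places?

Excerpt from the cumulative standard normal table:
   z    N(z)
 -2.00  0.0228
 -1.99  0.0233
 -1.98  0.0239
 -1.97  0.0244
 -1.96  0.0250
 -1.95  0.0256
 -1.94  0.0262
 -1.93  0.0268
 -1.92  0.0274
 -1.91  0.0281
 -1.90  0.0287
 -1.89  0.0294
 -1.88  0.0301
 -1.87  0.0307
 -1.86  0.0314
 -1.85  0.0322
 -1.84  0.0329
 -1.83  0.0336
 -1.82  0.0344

T = 0.75;  σ√T = 0.1299
ln(S/K) + (r − q + σ²/2)T = ln(220/180) + (0.069 − 0.007 + 0.15²/2)·0.75 = 0.2007 + 0.0549 = 0.2556
d₁ = 0.2556 / 0.1299 = 1.9677 ≈ 1.97
d₂ = d₁ − σ√T = 1.9677 − 0.1299 = 1.8378 ≈ 1.84
e^(−qT) = e^(−0.007·0.75) = 0.9948;  e^(−rT) = e^(−0.069·0.75) = 0.9496
P = 180·0.9496·N(-1.84) − 220·0.9948·N(-1.97) = 180·0.9496·0.0329 − 220·0.9948·0.0244 = 5.6235 − 5.3401 = 0.2834

0.28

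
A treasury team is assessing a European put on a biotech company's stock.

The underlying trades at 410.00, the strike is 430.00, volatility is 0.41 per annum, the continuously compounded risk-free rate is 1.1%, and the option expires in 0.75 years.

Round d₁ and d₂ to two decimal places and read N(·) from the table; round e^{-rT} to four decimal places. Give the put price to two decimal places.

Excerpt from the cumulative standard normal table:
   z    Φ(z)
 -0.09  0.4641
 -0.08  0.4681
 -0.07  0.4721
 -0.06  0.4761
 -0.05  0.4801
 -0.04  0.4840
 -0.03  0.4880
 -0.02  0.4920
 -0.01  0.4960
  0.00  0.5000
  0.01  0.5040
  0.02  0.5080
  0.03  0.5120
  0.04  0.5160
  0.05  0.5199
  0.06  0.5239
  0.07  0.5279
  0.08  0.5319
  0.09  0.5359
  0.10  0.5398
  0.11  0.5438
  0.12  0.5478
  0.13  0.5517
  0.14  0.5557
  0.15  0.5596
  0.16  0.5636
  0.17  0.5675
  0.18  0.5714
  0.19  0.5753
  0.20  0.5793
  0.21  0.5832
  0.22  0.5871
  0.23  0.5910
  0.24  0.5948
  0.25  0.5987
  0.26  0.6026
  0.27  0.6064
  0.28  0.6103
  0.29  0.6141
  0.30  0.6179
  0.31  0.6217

σ√T = 0.41·√0.75 = 0.3551
d₁ = [ln(410/430) + (0.011 + 0.41²/2)·0.75] / 0.3551 = [-0.0476 + 0.0713] / 0.3551 = 0.0666 ≈ 0.07
d₂ = d₁ − σ√T = 0.0666 − 0.3551 = -0.2884 ≈ -0.29
e^(−rT) = e^(−0.011·0.75) = 0.9918
N(−d₂) = N(0.29) = 0.6141;  N(−d₁) = N(-0.07) = 0.4721
P = 430·0.9918·0.6141 − 410·0.4721 = 261.8977 − 193.5610 = 68.3367

68.34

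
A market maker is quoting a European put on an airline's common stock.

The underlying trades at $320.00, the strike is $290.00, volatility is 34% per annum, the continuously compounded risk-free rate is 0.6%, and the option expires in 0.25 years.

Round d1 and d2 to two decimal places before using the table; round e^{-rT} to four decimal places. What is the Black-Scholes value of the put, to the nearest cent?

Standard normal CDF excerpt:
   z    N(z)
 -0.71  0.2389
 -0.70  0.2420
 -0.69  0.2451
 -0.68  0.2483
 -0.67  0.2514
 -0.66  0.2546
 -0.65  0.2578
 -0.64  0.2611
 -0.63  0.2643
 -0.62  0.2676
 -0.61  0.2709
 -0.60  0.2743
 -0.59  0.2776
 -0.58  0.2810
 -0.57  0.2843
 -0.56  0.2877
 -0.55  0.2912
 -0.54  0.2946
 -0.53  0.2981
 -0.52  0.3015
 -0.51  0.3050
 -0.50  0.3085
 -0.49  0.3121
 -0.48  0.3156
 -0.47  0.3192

σ√T = 0.34 × 0.5000 = 0.1700
d₁ = [ln(320/290) + (0.006 + ½·0.34²)·0.25] / (σ√T) = (0.0984 + 0.0160) / 0.1700 = 0.6729 which rounds to 0.67
d₂ = 0.6729 − 0.1700 = 0.5029 which rounds to 0.50
exp(−rT) = exp(−0.006·0.25) = 0.9985
N(−d₂) = N(-0.50) = 0.3085;  N(−d₁) = N(-0.67) = 0.2514
P = 290·0.9985·0.3085 − 320·0.2514 = 89.3308 − 80.4480 = 8.8828

$8.88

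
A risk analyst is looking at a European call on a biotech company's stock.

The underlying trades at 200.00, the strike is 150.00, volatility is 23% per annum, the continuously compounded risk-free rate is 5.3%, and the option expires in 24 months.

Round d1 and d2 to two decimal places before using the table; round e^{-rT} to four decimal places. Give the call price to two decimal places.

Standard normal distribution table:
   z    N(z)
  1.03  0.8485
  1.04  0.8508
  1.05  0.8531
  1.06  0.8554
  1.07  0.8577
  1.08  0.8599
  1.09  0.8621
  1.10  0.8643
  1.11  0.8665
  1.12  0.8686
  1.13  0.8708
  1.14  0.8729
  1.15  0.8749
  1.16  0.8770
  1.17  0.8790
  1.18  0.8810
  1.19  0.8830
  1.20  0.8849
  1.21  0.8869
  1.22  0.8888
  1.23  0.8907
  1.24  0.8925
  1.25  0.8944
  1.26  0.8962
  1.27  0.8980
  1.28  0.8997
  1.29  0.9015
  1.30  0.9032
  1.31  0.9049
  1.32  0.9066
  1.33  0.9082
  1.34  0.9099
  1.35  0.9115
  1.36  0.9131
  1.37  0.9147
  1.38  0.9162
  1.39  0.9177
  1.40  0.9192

σ√T = 0.23·√2 = 0.3253
d₁ = [ln(200/150) + (0.053 + 0.23²/2)·2] / 0.3253 = [0.2877 + 0.1589] / 0.3253 = 1.3730 ≈ 1.37
d₂ = d₁ − σ√T = 1.3730 − 0.3253 = 1.0477 ≈ 1.05
e^(−rT) = e^(−0.053·2) = 0.8994
N(d₁) = N(1.37) = 0.9147;  N(d₂) = N(1.05) = 0.8531
C = 200·0.9147 − 150·0.8994·0.8531 = 182.9400 − 115.0917 = 67.8483

67.85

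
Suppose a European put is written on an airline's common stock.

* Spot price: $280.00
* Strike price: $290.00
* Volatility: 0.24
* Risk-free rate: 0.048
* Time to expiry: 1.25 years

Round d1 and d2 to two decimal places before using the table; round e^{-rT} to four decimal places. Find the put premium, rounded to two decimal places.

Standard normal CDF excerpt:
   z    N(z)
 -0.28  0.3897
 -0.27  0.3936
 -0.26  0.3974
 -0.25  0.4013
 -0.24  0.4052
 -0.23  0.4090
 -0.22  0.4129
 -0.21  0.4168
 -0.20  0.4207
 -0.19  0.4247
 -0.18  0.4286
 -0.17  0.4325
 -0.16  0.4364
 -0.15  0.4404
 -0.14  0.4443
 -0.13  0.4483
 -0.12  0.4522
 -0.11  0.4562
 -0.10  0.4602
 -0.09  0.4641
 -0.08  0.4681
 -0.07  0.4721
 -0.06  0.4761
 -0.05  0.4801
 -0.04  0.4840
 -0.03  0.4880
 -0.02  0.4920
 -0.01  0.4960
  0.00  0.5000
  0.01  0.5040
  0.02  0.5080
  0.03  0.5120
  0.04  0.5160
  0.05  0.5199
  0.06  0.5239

σ√T = 0.24·√1.25 = 0.2683
d₁ = [ln(280/290) + (0.048 + 0.24²/2)·1.25] / 0.2683 = [-0.0351 + 0.0960] / 0.2683 = 0.2270 ≈ 0.23
d₂ = d₁ − σ√T = 0.2270 − 0.2683 = -0.0413 ≈ -0.04
exp(−rT) = exp(−0.048·1.25) = 0.9418
N(−d₂) = N(0.04) = 0.5160;  N(−d₁) = N(-0.23) = 0.4090
P = 290·0.9418·0.5160 − 280·0.4090 = 140.9310 − 114.5200 = 26.4110

$26.41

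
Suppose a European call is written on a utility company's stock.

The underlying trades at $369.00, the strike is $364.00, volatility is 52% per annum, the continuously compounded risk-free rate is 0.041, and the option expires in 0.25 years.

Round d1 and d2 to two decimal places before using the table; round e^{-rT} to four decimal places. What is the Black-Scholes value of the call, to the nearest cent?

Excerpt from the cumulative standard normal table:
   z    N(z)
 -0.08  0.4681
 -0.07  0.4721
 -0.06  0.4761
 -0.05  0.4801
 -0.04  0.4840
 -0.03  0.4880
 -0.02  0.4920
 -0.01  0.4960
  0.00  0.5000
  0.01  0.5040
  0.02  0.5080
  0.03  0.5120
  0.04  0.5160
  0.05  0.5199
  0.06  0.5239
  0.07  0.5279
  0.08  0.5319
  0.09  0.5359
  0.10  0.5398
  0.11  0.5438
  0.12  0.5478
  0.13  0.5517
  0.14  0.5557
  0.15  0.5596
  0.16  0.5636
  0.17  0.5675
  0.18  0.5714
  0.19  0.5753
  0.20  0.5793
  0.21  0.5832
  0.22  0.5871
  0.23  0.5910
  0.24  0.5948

T = 0.25;  σ√T = 0.2600
d₁ = [ln(369/364) + (0.041 + ½·0.52²)·0.25] / (σ√T) = (0.0136 + 0.0441) / 0.2600 = 0.2219 ≈ 0.22
d₂ = 0.2219 − 0.2600 = -0.0381 ≈ -0.04
e^(−rT) = e^(−0.041·0.25) = 0.9898
N(d₁) = N(0.22) = 0.5871;  N(d₂) = N(-0.04) = 0.4840
C = 369·0.5871 − 364·0.9898·0.4840 = 216.6399 − 174.3790 = 42.2609

$42.26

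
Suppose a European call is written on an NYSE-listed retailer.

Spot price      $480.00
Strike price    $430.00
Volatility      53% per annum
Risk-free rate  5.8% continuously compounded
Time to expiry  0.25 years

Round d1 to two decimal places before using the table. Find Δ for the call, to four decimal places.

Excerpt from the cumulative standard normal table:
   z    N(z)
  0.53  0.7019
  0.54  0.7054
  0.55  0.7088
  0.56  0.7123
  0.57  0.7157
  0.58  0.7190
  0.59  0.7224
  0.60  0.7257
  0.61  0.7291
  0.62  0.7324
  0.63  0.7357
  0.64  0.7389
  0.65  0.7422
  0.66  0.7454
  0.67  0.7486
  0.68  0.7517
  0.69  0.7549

σ√T = 0.53·√0.25 = 0.2650
d₁ = [ln(480/430) + (0.058 + 0.53²/2)·0.25] / 0.2650 = [0.1100 + 0.0496] / 0.2650 = 0.6023 which rounds to 0.60
N(d₁) = N(0.60) = 0.7257
Δ_call = N(d₁) = 0.7257

0.7257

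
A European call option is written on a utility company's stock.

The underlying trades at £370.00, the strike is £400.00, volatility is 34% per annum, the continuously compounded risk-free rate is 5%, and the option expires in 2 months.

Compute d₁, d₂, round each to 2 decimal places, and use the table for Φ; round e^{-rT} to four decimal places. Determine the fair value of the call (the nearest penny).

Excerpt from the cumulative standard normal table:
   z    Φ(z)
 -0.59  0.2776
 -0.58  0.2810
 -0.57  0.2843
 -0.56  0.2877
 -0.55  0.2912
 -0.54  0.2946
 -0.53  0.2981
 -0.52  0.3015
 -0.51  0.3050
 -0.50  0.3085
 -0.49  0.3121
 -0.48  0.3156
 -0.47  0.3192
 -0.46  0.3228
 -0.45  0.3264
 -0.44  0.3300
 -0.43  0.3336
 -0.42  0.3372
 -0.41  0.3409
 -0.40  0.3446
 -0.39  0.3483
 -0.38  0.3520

σ√T = 0.34·√0.1667 = 0.1388
ln(S/K) + (r + σ²/2)T = ln(370/400) + (0.05 + 0.34²/2)·0.1667 = -0.0780 + 0.0180 = -0.0600
d₁ = -0.0600 / 0.1388 = -0.4322 which rounds to -0.43
d₂ = d₁ − σ√T = -0.4322 − 0.1388 = -0.5710 which rounds to -0.57
e^(−rT) = e^(−0.05·0.1667) = 0.9917
N(d₁) = N(-0.43) = 0.3336;  N(d₂) = N(-0.57) = 0.2843
C = 370·0.3336 − 400·0.9917·0.2843 = 123.4320 − 112.7761 = 10.6559

£10.66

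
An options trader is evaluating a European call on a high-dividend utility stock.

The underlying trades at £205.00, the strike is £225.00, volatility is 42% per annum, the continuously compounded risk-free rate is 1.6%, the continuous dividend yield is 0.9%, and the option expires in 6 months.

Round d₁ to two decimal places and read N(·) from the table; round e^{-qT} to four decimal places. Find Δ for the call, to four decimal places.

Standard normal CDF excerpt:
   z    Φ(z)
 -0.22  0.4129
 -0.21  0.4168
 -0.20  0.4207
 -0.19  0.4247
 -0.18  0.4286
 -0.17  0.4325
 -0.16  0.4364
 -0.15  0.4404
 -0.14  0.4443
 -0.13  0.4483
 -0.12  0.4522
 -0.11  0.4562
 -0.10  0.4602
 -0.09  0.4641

0.4384

T = 0.5;  σ√T = 0.2970
d₁ = [ln(205/225) + (0.016 − 0.009 + 0.42²/2)·0.5] / 0.2970 = [-0.0931 + 0.0476] / 0.2970 = -0.1532 ⇒ -0.15
N(d₁) = N(-0.15) = 0.4404
Δ_call = e^(−qT)·N(d₁) = 0.9955·0.4404 = 0.4384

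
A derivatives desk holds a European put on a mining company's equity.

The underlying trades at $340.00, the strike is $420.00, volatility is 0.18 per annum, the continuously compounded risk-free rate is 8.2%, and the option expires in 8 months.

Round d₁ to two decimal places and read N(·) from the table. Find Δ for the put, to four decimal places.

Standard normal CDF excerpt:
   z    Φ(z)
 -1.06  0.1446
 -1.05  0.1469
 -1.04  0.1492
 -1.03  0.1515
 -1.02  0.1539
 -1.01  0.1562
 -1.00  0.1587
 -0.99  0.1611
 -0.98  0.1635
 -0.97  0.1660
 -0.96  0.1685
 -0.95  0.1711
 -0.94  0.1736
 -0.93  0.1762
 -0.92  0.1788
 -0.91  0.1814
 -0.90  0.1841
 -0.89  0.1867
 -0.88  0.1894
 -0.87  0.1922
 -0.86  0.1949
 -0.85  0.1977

σ√T = 0.18·√0.6667 = 0.1470
d₁ = [ln(340/420) + (0.082 + ½·0.18²)·0.6667] / (σ√T) = (-0.2113 + 0.0655) / 0.1470 = -0.9923 which rounds to -0.99
N(d₁) = N(-0.99) = 0.1611
Δ_put = N(d₁) − 1 = 0.1611 − 1 = -0.8389

-0.8389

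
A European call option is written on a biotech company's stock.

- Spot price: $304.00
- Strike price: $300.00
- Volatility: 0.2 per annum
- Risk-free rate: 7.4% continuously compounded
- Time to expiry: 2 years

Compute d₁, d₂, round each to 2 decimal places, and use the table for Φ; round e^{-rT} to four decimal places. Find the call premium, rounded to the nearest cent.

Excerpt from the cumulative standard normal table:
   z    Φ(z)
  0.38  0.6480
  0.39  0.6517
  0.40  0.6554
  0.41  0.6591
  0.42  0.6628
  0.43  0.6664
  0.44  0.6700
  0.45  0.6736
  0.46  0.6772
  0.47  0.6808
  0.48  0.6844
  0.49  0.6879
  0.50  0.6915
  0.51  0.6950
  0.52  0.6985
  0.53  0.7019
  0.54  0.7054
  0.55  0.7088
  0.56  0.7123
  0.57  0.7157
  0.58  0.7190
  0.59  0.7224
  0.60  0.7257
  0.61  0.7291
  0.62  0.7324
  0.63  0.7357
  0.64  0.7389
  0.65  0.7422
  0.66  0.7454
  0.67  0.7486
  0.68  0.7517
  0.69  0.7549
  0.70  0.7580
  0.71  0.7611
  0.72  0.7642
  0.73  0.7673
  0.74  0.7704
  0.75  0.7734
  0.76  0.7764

T = 2;  σ√T = 0.2828
d₁ = [ln(304/300) + (0.074 + 0.2²/2)·2] / 0.2828 = [0.0132 + 0.1880] / 0.2828 = 0.7115 ≈ 0.71
d₂ = d₁ − σ√T = 0.7115 − 0.2828 = 0.4287 ≈ 0.43
e^(−rT) = e^(−0.074·2) = 0.8624
C = 304·N(0.71) − 300·0.8624·N(0.43) = 304·0.7611 − 300·0.8624·0.6664 = 231.3744 − 172.4110 = 58.9634

$58.96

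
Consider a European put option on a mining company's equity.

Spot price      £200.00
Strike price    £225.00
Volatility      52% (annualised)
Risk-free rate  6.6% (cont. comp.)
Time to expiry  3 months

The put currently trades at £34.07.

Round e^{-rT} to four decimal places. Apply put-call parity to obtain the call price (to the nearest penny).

£12.76

exp(−rT) = exp(−0.066·0.25) = 0.9836
Put-call parity: C − P = S − K·e^(−rT) = 200 − 225·0.9836 = 200 − 221.3100 = -21.3100
C = P + (C − P) = 34.07 + (-21.3100) = 12.7600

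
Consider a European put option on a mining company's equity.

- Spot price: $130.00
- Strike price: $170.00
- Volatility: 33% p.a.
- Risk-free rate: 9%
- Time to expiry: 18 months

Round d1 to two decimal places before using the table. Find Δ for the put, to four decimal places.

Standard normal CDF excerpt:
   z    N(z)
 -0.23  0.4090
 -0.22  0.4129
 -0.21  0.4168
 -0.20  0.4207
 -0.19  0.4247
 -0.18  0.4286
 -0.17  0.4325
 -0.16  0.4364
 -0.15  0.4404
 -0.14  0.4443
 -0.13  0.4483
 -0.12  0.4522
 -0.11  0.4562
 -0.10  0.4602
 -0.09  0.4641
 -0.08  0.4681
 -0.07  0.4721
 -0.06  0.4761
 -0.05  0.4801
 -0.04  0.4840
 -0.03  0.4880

-0.5517

σ√T = 0.33 × 1.2247 = 0.4042
ln(S/K) + (r + σ²/2)T = ln(130/170) + (0.09 + 0.33²/2)·1.5 = -0.2683 + 0.2167 = -0.0516
d₁ = -0.0516 / 0.4042 = -0.1276 ⇒ -0.13
N(d₁) = N(-0.13) = 0.4483
Δ_put = N(d₁) − 1 = 0.4483 − 1 = -0.5517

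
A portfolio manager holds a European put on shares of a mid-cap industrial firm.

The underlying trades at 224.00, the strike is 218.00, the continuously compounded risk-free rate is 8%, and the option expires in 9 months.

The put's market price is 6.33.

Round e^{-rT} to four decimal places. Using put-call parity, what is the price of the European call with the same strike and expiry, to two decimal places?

e^(−rT) = e^(−0.08·0.75) = 0.9418
Put-call parity: C − P = S − K·e^(−rT) = 224 − 218·0.9418 = 224 − 205.3124 = 18.6876
C = P + (C − P) = 6.33 + (18.6876) = 25.0176

25.02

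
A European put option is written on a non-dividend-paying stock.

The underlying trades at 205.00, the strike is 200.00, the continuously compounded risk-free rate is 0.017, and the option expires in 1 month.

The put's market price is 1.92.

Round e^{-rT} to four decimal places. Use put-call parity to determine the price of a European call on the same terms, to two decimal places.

e^(−rT) = e^(−0.017·0.08333) = 0.9986
Put-call parity: C − P = S − K·e^(−rT) = 205 − 200·0.9986 = 205 − 199.7200 = 5.2800
C = P + (C − P) = 1.92 + (5.2800) = 7.2000

7.20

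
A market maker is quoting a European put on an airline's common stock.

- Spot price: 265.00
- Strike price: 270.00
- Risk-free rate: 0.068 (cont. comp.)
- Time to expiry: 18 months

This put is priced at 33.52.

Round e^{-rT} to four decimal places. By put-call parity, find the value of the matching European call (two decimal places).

exp(−rT) = exp(−0.068·1.5) = 0.9030
Put-call parity: C − P = S − K·e^(−rT) = 265 − 270·0.9030 = 265 − 243.8100 = 21.1900
C = P + (C − P) = 33.52 + (21.1900) = 54.7100

54.71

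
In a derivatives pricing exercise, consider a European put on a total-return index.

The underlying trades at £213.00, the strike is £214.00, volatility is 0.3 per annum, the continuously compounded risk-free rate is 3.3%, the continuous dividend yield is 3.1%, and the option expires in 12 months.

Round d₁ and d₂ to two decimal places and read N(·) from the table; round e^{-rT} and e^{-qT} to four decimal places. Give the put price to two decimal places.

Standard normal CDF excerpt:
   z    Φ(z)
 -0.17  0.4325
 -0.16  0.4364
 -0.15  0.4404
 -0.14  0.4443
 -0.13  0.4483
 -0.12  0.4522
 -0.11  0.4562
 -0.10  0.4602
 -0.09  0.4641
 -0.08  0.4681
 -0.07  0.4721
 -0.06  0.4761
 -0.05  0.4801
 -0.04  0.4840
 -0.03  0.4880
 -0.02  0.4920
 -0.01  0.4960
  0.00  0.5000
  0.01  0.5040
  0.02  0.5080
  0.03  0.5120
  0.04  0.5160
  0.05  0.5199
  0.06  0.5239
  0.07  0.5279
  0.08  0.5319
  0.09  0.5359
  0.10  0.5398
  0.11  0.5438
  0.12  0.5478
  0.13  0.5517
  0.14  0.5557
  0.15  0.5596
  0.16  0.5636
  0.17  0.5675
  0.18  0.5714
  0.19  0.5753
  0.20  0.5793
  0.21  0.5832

T = 1;  σ√T = 0.3000
d₁ = [ln(213/214) + (0.033 − 0.031 + 0.3²/2)·1] / 0.3000 = [-0.0047 + 0.0470] / 0.3000 = 0.1411 ⇒ 0.14
d₂ = d₁ − σ√T = 0.1411 − 0.3000 = -0.1589 ⇒ -0.16
exp(−qT) = exp(−0.031·1) = 0.9695;  exp(−rT) = exp(−0.033·1) = 0.9675
N(−d₂) = N(0.16) = 0.5636;  N(−d₁) = N(-0.14) = 0.4443
P = 214·0.9675·0.5636 − 213·0.9695·0.4443 = 116.6906 − 91.7495 = 24.9411

£24.94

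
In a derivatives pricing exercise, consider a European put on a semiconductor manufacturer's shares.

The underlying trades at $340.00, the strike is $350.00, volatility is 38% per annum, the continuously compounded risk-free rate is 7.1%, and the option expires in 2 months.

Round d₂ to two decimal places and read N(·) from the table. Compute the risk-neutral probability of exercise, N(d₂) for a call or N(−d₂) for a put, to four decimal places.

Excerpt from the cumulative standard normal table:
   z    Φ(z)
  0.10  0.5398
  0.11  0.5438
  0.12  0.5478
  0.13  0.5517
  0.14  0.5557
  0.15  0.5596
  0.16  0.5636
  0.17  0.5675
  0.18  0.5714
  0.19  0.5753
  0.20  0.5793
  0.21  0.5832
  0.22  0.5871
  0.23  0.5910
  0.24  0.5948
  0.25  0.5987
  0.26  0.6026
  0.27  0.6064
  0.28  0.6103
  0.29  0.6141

T = 0.1667;  σ√T = 0.1551
d₁ = [ln(340/350) + (0.071 + ½·0.38²)·0.1667] / (σ√T) = (-0.0290 + 0.0239) / 0.1551 = -0.0330 → -0.03
d₂ = -0.0330 − 0.1551 = -0.1881 → -0.19
Pr(exercise) under Q = N(−d₂) = N(0.19) = 0.5753

0.5753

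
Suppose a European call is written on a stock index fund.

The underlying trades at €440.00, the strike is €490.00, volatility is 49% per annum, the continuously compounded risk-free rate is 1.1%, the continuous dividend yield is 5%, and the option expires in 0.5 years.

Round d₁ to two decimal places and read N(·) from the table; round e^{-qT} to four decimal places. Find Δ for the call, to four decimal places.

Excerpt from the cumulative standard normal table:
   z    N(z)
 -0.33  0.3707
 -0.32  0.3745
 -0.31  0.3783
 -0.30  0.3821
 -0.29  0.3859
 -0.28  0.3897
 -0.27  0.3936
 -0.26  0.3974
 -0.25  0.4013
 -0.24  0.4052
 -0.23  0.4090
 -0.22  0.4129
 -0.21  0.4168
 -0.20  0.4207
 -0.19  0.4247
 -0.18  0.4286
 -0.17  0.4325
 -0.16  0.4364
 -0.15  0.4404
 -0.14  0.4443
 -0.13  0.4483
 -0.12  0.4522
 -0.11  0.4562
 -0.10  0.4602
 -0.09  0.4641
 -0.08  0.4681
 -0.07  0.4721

0.4142

T = 0.5;  σ√T = 0.3465
d₁ = [ln(440/490) + (0.011 − 0.05 + ½·0.49²)·0.5] / (σ√T) = (-0.1076 + 0.0405) / 0.3465 = -0.1937 ⇒ -0.19
N(d₁) = N(-0.19) = 0.4247
Δ_call = exp(−qT)·N(d₁) = 0.9753·0.4247 = 0.4142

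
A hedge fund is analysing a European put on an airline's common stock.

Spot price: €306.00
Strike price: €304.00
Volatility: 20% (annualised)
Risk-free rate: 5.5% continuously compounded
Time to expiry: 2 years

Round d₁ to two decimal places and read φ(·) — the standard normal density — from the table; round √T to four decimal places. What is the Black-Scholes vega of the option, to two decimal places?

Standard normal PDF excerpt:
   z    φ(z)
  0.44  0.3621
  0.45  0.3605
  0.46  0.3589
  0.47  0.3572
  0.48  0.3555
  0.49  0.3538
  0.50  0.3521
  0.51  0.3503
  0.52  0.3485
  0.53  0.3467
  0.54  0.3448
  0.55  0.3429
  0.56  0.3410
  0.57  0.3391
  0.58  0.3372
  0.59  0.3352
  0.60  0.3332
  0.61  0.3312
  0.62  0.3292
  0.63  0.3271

σ√T = 0.2 × 1.4142 = 0.2828
d₁ = [ln(306/304) + (0.055 + ½·0.2²)·2] / (σ√T) = (0.0066 + 0.1500) / 0.2828 = 0.5535 ⇒ 0.55
√T = √2 = 1.4142
φ(d₁) = φ(0.55) = 0.3429
vega = S·φ(d₁)·√T = 306·0.3429·1.4142 = 148.3883

148.39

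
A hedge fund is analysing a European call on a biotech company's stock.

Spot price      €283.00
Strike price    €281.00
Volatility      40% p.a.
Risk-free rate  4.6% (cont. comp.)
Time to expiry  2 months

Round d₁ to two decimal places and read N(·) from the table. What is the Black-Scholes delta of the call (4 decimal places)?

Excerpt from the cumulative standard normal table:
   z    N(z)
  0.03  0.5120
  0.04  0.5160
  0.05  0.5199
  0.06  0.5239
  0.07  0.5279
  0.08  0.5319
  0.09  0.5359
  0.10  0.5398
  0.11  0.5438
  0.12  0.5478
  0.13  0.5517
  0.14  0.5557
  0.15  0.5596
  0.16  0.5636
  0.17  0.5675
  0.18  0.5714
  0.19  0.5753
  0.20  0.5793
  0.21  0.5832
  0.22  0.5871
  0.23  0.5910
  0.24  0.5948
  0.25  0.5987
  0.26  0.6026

T = 0.1667;  σ√T = 0.1633
ln(S/K) + (r + σ²/2)T = ln(283/281) + (0.046 + 0.4²/2)·0.1667 = 0.0071 + 0.0210 = 0.0281
d₁ = 0.0281 / 0.1633 = 0.1720 → 0.17
N(d₁) = N(0.17) = 0.5675
Δ_call = N(d₁) = 0.5675

0.5675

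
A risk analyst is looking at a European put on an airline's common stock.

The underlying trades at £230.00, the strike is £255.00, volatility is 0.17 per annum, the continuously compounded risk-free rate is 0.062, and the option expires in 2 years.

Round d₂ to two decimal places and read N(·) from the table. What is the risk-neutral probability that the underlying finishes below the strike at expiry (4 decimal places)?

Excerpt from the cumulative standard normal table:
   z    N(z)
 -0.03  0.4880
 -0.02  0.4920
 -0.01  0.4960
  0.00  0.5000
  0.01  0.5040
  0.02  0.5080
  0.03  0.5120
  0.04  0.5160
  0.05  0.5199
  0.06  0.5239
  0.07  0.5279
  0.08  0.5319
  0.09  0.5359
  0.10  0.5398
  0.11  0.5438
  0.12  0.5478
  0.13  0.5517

T = 2;  σ√T = 0.2404
d₁ = [ln(230/255) + (0.062 + 0.17²/2)·2] / 0.2404 = [-0.1032 + 0.1529] / 0.2404 = 0.2068 → 0.21
d₂ = d₁ − σ√T = 0.2068 − 0.2404 = -0.0336 → -0.03
Risk-neutral Pr[S_T < K] = N(−d₂) = N(0.03) = 0.5120

0.5120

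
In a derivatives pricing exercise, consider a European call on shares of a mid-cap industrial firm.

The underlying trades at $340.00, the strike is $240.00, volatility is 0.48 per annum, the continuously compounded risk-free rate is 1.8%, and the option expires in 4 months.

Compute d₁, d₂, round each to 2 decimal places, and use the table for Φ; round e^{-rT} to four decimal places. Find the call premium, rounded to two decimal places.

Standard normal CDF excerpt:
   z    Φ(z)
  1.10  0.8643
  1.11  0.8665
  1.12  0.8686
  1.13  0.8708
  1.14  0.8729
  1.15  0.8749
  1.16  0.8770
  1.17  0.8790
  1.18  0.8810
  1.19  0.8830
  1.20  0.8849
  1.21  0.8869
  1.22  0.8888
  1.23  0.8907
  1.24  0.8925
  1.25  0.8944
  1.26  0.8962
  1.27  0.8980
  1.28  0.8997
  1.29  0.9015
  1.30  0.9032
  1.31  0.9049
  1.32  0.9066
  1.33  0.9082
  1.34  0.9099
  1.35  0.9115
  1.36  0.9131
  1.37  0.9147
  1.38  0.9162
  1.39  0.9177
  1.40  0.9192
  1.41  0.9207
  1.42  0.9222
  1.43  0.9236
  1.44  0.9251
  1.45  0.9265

$105.31

σ√T = 0.48·√0.3333 = 0.2771
ln(S/K) + (r + σ²/2)T = ln(340/240) + (0.018 + 0.48²/2)·0.3333 = 0.3483 + 0.0444 = 0.3927
d₁ = 0.3927 / 0.2771 = 1.4171 → 1.42
d₂ = d₁ − σ√T = 1.4171 − 0.2771 = 1.1399 → 1.14
e^(−rT) = e^(−0.018·0.3333) = 0.9940
N(d₁) = N(1.42) = 0.9222;  N(d₂) = N(1.14) = 0.8729
C = 340·0.9222 − 240·0.9940·0.8729 = 313.5480 − 208.2390 = 105.3090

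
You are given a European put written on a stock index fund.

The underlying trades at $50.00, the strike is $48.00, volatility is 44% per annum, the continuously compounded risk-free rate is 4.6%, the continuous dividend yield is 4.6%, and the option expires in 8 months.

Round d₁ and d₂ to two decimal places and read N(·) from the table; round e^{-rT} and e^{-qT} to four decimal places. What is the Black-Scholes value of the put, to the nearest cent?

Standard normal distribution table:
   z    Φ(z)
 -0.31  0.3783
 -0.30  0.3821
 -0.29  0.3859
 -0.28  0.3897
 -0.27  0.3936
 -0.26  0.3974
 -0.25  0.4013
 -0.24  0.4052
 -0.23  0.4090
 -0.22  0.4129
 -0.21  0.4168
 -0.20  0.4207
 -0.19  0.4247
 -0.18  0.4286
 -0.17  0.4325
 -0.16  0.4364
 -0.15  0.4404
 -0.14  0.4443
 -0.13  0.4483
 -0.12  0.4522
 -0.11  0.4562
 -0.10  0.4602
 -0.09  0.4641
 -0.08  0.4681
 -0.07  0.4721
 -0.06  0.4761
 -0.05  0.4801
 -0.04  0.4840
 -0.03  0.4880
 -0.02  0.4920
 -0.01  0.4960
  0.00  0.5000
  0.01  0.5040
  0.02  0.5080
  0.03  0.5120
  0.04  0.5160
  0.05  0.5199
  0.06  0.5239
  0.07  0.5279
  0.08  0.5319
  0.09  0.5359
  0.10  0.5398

σ√T = 0.44·√0.6667 = 0.3593
d₁ = [ln(50/48) + (0.046 − 0.046 + 0.44²/2)·0.6667] / 0.3593 = [0.0408 + 0.0645] / 0.3593 = 0.2933 ≈ 0.29
d₂ = d₁ − σ√T = 0.2933 − 0.3593 = -0.0660 ≈ -0.07
e^(−qT) = e^(−0.046·0.6667) = 0.9698;  e^(−rT) = e^(−0.046·0.6667) = 0.9698
P = 48·0.9698·N(0.07) − 50·0.9698·N(-0.29) = 48·0.9698·0.5279 − 50·0.9698·0.3859 = 24.5740 − 18.7123 = 5.8617

$5.86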